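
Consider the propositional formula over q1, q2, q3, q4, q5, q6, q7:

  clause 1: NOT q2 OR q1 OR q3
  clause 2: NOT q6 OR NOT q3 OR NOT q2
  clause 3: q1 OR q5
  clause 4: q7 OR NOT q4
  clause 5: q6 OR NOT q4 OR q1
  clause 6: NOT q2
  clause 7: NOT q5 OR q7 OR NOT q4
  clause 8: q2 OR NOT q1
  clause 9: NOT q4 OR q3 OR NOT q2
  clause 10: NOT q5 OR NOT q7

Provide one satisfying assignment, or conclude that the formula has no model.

From the singleton clause (NOT q2), q2 = false.
From the singleton clause (NOT q1), q1 = false.
From the singleton clause (q5), q5 = true.
From the singleton clause (NOT q7), q7 = false.
From the singleton clause (NOT q4), q4 = false.
All clauses hold; q3, q6 can take either value.

q1 ↦ false, q2 ↦ false, q3 ↦ false, q4 ↦ false, q5 ↦ true, q6 ↦ false, q7 ↦ false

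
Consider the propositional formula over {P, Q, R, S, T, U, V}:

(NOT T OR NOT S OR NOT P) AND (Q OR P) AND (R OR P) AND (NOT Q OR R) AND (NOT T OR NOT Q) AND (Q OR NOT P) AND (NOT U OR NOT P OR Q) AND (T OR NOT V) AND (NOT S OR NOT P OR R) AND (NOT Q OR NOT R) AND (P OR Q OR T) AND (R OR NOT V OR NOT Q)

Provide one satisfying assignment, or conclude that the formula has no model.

UNSATISFIABLE

Case Q = true:
The clause (R) is unit, so R = true.
That conflicts with the unit clause (NOT R).
Backtrack on Q: now try Q = false.
The clause (P) is unit, so P = true.
That conflicts with the unit clause (NOT P).
Both values of Q lead to a conflict.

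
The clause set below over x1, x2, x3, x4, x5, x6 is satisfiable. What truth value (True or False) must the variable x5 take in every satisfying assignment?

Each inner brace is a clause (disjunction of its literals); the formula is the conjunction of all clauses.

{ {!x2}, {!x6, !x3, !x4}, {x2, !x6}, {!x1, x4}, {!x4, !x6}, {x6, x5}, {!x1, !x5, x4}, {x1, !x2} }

True

Suppose x5 = false.
The clause (!x2) is unit, so x2 = false.
The clause (!x6) is unit, so x6 = false.
But (x6) is also a unit clause — contradiction.
So every satisfying assignment has x5 = True.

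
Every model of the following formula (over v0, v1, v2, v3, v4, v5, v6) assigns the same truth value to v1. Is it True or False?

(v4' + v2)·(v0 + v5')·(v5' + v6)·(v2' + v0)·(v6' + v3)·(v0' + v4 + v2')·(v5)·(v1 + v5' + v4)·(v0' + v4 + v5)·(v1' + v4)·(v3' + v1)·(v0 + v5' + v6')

Suppose v1 = 0.
(v5) alone gives v5 = 1.
(v0) alone gives v0 = 1.
(v6) alone gives v6 = 1.
(v3) alone gives v3 = 1.
That conflicts with the unit clause (v3').
So every satisfying assignment has v1 = True.

True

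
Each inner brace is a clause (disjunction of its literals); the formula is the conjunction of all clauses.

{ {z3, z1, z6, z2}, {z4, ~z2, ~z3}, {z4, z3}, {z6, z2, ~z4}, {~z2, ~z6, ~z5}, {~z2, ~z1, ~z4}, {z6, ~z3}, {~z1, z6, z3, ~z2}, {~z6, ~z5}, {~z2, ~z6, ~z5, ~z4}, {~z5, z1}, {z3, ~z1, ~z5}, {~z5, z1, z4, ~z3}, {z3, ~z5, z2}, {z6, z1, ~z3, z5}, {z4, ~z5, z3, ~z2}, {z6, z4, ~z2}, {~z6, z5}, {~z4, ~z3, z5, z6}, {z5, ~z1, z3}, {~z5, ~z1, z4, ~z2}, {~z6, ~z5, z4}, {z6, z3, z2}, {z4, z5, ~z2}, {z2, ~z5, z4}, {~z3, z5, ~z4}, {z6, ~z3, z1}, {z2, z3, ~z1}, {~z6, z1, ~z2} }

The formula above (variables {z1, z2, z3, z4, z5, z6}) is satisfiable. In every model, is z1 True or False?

Suppose z1 = 1.
Branch on z4: set z4 = 1.
From the singleton clause (~z2), z2 = 0.
From the singleton clause (z6), z6 = 1.
From the singleton clause (~z5), z5 = 0.
Now (z5) is unsatisfied and unit — conflict.
Undo z4 and try z4 = 0.
From the singleton clause (z3), z3 = 1.
From the singleton clause (~z2), z2 = 0.
From the singleton clause (z6), z6 = 1.
From the singleton clause (~z5), z5 = 0.
Now (z5) is unsatisfied and unit — conflict.
Either choice for z4 ends in contradiction.
So every satisfying assignment has z1 = False.

False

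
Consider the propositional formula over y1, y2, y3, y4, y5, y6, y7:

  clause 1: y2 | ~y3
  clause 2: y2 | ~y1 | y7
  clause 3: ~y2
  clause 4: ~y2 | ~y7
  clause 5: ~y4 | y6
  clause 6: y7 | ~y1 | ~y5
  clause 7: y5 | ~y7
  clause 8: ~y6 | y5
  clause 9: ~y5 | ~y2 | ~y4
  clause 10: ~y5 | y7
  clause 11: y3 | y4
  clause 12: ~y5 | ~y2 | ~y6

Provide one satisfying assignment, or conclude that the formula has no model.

The clause (~y2) is unit, so y2 = 0.
The clause (~y3) is unit, so y3 = 0.
The clause (y4) is unit, so y4 = 1.
The clause (y6) is unit, so y6 = 1.
The clause (y5) is unit, so y5 = 1.
The clause (y7) is unit, so y7 = 1.
No clause remains; y1 is free.

y1=1; y2=0; y3=0; y4=1; y5=1; y6=1; y7=1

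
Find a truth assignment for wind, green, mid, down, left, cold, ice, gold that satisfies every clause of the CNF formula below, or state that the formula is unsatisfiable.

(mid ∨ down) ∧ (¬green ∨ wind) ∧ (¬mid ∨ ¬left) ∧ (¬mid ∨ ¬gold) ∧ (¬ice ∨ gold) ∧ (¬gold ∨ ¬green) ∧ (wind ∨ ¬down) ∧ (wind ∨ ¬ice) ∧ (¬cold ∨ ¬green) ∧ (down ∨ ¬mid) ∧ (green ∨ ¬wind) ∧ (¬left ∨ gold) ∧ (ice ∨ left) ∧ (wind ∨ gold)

UNSATISFIABLE

Branch on mid: set mid = True.
(¬left) alone gives left = False.
(¬gold) alone gives gold = False.
(¬ice) alone gives ice = False.
Now (ice) is unsatisfied and unit — conflict.
That branch fails; take mid = False instead.
(down) alone gives down = True.
(wind) alone gives wind = True.
(green) alone gives green = True.
(¬gold) alone gives gold = False.
(¬ice) alone gives ice = False.
(¬cold) alone gives cold = False.
(¬left) alone gives left = False.
Now (left) is unsatisfied and unit — conflict.
Both values of mid lead to a conflict.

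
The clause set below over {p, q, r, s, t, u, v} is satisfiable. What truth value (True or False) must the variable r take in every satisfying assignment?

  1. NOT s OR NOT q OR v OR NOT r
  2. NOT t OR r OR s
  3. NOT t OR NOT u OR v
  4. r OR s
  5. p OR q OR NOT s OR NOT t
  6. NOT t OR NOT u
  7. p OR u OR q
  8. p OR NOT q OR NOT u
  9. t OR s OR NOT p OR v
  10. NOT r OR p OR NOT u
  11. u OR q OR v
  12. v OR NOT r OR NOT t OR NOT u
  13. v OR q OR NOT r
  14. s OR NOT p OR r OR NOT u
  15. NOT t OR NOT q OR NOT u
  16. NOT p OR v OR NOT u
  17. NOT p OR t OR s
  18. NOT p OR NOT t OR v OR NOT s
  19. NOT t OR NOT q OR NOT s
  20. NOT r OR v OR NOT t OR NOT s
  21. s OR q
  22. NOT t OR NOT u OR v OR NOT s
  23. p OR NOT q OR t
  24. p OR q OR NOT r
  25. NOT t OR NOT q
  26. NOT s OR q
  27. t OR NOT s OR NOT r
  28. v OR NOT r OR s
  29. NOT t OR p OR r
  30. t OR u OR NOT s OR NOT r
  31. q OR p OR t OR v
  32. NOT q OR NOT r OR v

Suppose r = true.
Branch on t: set t = false.
The clause (NOT s) is unit, so s = false.
The clause (NOT p) is unit, so p = false.
The clause (NOT u) is unit, so u = false.
The clause (q) is unit, so q = true.
Now (NOT q) is unsatisfied and unit — conflict.
That branch fails; take t = true instead.
The clause (NOT u) is unit, so u = false.
The clause (NOT q) is unit, so q = false.
The clause (p) is unit, so p = true.
The clause (v) is unit, so v = true.
The clause (s) is unit, so s = true.
Now (NOT s) is unsatisfied and unit — conflict.
Neither t = true nor t = false works.
So every satisfying assignment has r = False.

False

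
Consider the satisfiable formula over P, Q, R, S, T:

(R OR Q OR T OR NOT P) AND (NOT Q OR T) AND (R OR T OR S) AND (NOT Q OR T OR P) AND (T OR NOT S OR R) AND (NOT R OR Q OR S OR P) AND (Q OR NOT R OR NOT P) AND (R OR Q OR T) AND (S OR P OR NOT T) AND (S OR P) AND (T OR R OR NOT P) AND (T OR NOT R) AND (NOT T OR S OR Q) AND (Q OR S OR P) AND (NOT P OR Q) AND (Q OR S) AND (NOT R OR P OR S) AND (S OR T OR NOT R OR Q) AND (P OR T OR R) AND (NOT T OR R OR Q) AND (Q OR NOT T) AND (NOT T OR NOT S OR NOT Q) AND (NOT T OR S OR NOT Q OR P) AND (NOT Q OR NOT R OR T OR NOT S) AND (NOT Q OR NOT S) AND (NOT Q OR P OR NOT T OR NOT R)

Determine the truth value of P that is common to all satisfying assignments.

Suppose P = false.
The clause (S) is unit, so S = true.
The clause (NOT Q) is unit, so Q = false.
The clause (NOT T) is unit, so T = false.
The clause (R) is unit, so R = true.
That conflicts with the unit clause (NOT R).
So every satisfying assignment has P = True.

True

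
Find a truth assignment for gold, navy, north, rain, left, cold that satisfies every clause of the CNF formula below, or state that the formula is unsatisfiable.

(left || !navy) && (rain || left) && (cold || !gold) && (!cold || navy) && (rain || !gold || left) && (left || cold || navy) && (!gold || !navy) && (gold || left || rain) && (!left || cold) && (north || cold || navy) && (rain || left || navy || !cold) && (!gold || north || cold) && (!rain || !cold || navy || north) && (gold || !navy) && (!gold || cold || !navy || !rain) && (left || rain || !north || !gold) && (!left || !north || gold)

Suppose left = true.
(cold) alone gives cold = true.
(navy) alone gives navy = true.
(!gold) alone gives gold = false.
But (gold) is also a unit clause — contradiction.
That branch fails; take left = false instead.
(!navy) alone gives navy = false.
(rain) alone gives rain = true.
(!cold) alone gives cold = false.
But (cold) is also a unit clause — contradiction.
Both values of left lead to a conflict.

UNSATISFIABLE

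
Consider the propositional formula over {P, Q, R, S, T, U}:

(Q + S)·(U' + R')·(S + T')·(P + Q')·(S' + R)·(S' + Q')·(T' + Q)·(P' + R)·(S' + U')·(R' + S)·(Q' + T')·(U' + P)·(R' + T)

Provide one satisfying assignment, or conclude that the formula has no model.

Case Q = 1:
Unit clause (P) forces P = 1.
Unit clause (S') forces S = 0.
Unit clause (T') forces T = 0.
Unit clause (R) forces R = 1.
That conflicts with the unit clause (R').
So Q must be the other value — set Q = 0.
Unit clause (S) forces S = 1.
Unit clause (R) forces R = 1.
Unit clause (U') forces U = 0.
Unit clause (T') forces T = 0.
That conflicts with the unit clause (T).
Both values of Q lead to a conflict.

UNSATISFIABLE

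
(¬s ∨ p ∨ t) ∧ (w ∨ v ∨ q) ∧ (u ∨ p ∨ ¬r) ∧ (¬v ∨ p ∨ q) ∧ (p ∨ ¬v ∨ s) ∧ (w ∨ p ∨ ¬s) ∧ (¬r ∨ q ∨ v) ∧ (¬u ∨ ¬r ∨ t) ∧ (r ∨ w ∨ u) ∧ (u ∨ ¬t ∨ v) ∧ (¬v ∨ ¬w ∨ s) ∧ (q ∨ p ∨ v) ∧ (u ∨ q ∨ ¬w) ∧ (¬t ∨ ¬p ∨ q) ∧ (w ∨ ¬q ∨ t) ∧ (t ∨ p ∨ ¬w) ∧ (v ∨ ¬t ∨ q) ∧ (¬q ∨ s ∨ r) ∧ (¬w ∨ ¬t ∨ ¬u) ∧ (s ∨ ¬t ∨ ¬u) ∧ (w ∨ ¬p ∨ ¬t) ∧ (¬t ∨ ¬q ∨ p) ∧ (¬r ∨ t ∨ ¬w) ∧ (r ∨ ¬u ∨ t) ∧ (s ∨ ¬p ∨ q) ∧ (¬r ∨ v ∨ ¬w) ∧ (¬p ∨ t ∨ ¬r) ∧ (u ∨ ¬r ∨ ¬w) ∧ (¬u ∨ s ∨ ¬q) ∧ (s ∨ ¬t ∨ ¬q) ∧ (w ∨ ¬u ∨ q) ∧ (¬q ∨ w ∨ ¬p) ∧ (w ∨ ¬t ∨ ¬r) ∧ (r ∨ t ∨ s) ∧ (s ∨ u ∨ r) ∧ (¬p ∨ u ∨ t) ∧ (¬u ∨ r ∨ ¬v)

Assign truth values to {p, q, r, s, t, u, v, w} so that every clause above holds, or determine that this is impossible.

p: True; q: True; r: False; s: True; t: True; u: False; v: True; w: True

Branch on s: set s = True.
Branch on p: set p = True.
Branch on t: set t = True.
From the singleton clause (q), q = True.
From the singleton clause (w), w = True.
From the singleton clause (¬u), u = False.
From the singleton clause (v), v = True.
From the singleton clause (¬r), r = False.
This assignment satisfies each clause.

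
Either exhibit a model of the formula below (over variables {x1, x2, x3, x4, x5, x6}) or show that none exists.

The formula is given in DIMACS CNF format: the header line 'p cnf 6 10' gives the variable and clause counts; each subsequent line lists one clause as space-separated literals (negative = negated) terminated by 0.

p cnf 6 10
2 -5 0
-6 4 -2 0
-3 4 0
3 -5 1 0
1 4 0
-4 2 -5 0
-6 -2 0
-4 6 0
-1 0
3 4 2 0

x1=False, x2=False, x3=True, x4=True, x5=False, x6=True

(¬x1) alone gives x1 = False.
(x4) alone gives x4 = True.
(x6) alone gives x6 = True.
(¬x2) alone gives x2 = False.
(¬x5) alone gives x5 = False.
All clauses hold; x3 can take either value.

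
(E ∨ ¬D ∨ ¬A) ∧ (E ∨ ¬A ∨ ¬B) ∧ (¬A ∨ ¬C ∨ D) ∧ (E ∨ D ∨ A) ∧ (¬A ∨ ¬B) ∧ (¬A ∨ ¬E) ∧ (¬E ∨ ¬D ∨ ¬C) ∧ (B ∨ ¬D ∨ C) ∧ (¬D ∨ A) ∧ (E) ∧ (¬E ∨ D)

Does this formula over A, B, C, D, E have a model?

No, unsatisfiable

(E) alone gives E = True.
(¬A) alone gives A = False.
(¬D) alone gives D = False.
That conflicts with the unit clause (D).
No assignment satisfies every clause.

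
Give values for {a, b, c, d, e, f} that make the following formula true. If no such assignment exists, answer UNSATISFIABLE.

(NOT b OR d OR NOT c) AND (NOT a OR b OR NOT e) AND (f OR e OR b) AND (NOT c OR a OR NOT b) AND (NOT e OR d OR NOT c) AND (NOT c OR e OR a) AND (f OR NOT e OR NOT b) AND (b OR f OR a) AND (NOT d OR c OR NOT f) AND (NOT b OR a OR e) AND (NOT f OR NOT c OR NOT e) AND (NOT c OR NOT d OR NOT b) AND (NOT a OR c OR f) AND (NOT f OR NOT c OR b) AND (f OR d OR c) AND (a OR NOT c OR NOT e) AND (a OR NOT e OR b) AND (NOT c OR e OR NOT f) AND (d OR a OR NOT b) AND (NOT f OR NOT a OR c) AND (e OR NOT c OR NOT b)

a ↦ false, b ↦ false, c ↦ false, d ↦ false, e ↦ false, f ↦ true

Case b = false:
Case a = false:
Unit clause (f) forces f = true.
Unit clause (NOT c) forces c = false.
Unit clause (NOT d) forces d = false.
Unit clause (NOT e) forces e = false.
This assignment satisfies each clause.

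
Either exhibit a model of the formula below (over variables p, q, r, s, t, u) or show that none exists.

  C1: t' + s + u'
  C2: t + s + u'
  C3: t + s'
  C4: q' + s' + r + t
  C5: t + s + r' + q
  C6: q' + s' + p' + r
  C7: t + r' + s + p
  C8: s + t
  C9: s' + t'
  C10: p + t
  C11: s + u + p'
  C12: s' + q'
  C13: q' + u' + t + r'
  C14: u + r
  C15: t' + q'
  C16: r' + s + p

UNSATISFIABLE

Try t = 1.
(s') alone gives s = 0.
(u') alone gives u = 0.
(p') alone gives p = 0.
(r) alone gives r = 1.
That conflicts with the unit clause (r').
Undo t and try t = 0.
(s') alone gives s = 0.
That conflicts with the unit clause (s).
Both values of t lead to a conflict.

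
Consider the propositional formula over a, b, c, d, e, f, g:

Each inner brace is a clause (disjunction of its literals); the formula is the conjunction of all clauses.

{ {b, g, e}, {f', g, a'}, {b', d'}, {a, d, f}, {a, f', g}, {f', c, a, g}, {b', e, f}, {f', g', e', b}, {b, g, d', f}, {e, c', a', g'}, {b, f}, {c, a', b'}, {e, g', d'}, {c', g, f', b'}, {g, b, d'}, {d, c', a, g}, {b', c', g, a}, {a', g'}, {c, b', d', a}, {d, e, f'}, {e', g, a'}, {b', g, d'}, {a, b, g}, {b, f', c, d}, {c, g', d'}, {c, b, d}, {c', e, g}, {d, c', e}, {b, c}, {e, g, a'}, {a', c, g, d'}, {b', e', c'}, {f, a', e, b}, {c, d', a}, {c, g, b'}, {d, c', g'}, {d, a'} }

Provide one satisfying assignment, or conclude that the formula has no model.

Suppose b = 1.
Unit clause (d') forces d = 0.
Unit clause (a') forces a = 0.
Unit clause (f) forces f = 1.
Unit clause (g) forces g = 1.
Unit clause (e) forces e = 1.
Unit clause (c') forces c = 0.
Every clause now holds.

a: 0; b: 1; c: 0; d: 0; e: 1; f: 1; g: 1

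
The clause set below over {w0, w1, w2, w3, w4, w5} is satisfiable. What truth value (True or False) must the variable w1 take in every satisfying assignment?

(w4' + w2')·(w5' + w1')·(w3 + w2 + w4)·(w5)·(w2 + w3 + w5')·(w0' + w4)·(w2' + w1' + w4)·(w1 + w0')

False

Suppose w1 = 1.
The clause (w5') is unit, so w5 = 0.
Now (w5) is unsatisfied and unit — conflict.
So every satisfying assignment has w1 = False.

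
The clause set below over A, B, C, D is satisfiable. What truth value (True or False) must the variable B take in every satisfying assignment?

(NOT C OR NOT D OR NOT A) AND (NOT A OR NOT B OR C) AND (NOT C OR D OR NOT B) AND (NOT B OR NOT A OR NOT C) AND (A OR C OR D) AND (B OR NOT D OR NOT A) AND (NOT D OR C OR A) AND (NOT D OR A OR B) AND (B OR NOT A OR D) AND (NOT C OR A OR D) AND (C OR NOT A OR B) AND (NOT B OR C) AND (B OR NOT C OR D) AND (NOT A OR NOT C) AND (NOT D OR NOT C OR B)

Suppose B = false.
Case D = false:
The clause (NOT A) is unit, so A = false.
The clause (C) is unit, so C = true.
That conflicts with the unit clause (NOT C).
Undo D and try D = true.
The clause (NOT A) is unit, so A = false.
That conflicts with the unit clause (A).
Both values of D lead to a conflict.
So every satisfying assignment has B = True.

True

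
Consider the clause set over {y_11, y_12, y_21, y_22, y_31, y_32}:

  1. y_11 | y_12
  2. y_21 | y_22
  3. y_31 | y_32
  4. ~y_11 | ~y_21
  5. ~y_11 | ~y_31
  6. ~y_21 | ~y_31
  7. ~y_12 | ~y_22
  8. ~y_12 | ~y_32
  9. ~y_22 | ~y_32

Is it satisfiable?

No

Suppose y_11 = 1.
The clause (~y_21) is unit, so y_21 = 0.
The clause (y_22) is unit, so y_22 = 1.
The clause (~y_31) is unit, so y_31 = 0.
The clause (y_32) is unit, so y_32 = 1.
That conflicts with the unit clause (~y_32).
Backtrack on y_11: now try y_11 = 0.
The clause (y_12) is unit, so y_12 = 1.
The clause (~y_22) is unit, so y_22 = 0.
The clause (y_21) is unit, so y_21 = 1.
The clause (~y_31) is unit, so y_31 = 0.
The clause (y_32) is unit, so y_32 = 1.
That conflicts with the unit clause (~y_32).
Neither y_11 = 1 nor y_11 = 0 works.
No assignment satisfies every clause.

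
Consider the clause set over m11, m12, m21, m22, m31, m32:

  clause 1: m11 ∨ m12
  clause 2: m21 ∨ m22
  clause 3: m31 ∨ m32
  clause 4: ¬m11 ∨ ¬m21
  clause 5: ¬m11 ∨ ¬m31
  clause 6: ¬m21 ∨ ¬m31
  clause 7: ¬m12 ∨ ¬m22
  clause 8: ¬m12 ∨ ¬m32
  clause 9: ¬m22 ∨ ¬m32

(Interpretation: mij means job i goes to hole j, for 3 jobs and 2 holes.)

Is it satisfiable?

Suppose m11 = True.
The clause (¬m21) is unit, so m21 = False.
The clause (m22) is unit, so m22 = True.
The clause (¬m31) is unit, so m31 = False.
The clause (m32) is unit, so m32 = True.
Now (¬m32) is unsatisfied and unit — conflict.
Backtrack on m11: now try m11 = False.
The clause (m12) is unit, so m12 = True.
The clause (¬m22) is unit, so m22 = False.
The clause (m21) is unit, so m21 = True.
The clause (¬m31) is unit, so m31 = False.
The clause (m32) is unit, so m32 = True.
Now (¬m32) is unsatisfied and unit — conflict.
Either choice for m11 ends in contradiction.
No assignment satisfies every clause.

Unsatisfiable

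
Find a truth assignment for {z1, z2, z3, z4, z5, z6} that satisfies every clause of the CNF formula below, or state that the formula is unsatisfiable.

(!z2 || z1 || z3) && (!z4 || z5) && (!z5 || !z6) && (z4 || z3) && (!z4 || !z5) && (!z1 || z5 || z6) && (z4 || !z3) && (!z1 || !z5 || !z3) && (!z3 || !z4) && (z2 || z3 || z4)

Branch on z4: set z4 = false.
From the singleton clause (z3), z3 = true.
That conflicts with the unit clause (!z3).
That branch fails; take z4 = true instead.
From the singleton clause (z5), z5 = true.
That conflicts with the unit clause (!z5).
Both values of z4 lead to a conflict.

UNSATISFIABLE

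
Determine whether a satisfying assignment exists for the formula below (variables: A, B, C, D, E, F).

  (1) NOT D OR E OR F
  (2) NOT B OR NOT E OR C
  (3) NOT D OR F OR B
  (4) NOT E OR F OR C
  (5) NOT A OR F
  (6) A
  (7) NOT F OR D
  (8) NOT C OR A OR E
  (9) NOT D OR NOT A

Unsatisfiable

The clause (A) is unit, so A = true.
The clause (F) is unit, so F = true.
The clause (D) is unit, so D = true.
Now (NOT D) is unsatisfied and unit — conflict.
No assignment satisfies every clause.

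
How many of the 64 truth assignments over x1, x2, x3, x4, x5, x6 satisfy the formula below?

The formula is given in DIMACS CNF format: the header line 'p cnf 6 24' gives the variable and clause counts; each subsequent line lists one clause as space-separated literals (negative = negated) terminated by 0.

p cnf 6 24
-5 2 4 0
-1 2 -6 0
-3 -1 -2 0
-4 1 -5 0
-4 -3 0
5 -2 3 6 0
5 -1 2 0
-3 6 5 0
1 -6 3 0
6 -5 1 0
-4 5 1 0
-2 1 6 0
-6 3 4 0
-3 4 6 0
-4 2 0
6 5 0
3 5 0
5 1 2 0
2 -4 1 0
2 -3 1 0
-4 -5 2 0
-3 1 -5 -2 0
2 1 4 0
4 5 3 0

4

There are 2^6 = 64 truth assignments over (x1, x2, x3, x4, x5, x6).
Split on x5. With x5 = True, the clauses containing x5 are satisfied and ¬x5 drops from the rest; 3 of the 2^5 = 32 assignments to the other variables satisfy what remains.
With x5 = False, by the same count on the reduced clause set, 1 assignment works.
Total: 3 + 1 = 4.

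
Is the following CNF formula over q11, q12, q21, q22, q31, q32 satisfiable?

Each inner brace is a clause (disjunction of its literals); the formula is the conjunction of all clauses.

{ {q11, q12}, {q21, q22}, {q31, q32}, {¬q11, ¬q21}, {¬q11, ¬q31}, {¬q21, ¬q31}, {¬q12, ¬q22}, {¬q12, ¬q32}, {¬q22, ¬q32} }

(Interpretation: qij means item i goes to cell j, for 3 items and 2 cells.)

No, unsatisfiable

Suppose q11 = True.
The clause (¬q21) is unit, so q21 = False.
The clause (q22) is unit, so q22 = True.
The clause (¬q31) is unit, so q31 = False.
The clause (q32) is unit, so q32 = True.
Now (¬q32) is unsatisfied and unit — conflict.
Backtrack on q11: now try q11 = False.
The clause (q12) is unit, so q12 = True.
The clause (¬q22) is unit, so q22 = False.
The clause (q21) is unit, so q21 = True.
The clause (¬q31) is unit, so q31 = False.
The clause (q32) is unit, so q32 = True.
Now (¬q32) is unsatisfied and unit — conflict.
Neither q11 = True nor q11 = False works.
No assignment satisfies every clause.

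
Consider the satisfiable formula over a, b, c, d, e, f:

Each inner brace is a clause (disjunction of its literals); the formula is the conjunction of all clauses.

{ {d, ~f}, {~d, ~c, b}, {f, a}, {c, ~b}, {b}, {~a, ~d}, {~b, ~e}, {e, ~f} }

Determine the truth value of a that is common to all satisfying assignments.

Suppose a = 0.
From the singleton clause (f), f = 1.
From the singleton clause (d), d = 1.
From the singleton clause (b), b = 1.
From the singleton clause (c), c = 1.
From the singleton clause (~e), e = 0.
Now (e) is unsatisfied and unit — conflict.
So every satisfying assignment has a = True.

True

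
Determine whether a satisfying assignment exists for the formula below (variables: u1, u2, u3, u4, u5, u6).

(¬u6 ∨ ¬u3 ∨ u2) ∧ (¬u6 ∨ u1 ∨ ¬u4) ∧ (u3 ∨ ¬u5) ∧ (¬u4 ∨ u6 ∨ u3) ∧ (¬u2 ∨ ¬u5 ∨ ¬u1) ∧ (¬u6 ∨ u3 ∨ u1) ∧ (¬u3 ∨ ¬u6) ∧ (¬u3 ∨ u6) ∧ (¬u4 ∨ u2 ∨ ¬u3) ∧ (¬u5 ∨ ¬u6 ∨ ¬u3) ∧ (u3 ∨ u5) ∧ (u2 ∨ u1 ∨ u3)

Try u3 = True.
Unit clause (¬u6) forces u6 = False.
Now (u6) is unsatisfied and unit — conflict.
Undo u3 and try u3 = False.
Unit clause (¬u5) forces u5 = False.
Now (u5) is unsatisfied and unit — conflict.
Either choice for u3 ends in contradiction.
No assignment satisfies every clause.

No, unsatisfiable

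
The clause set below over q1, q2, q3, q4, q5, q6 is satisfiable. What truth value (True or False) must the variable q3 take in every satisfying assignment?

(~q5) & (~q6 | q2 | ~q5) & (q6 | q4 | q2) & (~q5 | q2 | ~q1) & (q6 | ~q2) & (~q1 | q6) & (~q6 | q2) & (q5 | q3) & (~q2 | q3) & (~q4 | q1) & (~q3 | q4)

Suppose q3 = 0.
From the singleton clause (~q5), q5 = 0.
That conflicts with the unit clause (q5).
So every satisfying assignment has q3 = True.

True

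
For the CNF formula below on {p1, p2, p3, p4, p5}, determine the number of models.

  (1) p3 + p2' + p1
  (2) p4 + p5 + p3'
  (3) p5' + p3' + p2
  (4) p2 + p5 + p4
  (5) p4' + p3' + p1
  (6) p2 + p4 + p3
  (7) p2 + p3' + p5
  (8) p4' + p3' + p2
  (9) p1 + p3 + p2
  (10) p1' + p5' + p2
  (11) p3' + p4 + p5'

There are 2^5 = 32 truth assignments over (p1, p2, p3, p4, p5).
Split on p3. With p3 = 1, the clauses containing p3 are satisfied and p3' drops from the rest; 2 of the 2^4 = 16 assignments to the other variables satisfy what remains.
With p3 = 0, by the same count on the reduced clause set, 5 assignments work.
Total: 2 + 5 = 7.

7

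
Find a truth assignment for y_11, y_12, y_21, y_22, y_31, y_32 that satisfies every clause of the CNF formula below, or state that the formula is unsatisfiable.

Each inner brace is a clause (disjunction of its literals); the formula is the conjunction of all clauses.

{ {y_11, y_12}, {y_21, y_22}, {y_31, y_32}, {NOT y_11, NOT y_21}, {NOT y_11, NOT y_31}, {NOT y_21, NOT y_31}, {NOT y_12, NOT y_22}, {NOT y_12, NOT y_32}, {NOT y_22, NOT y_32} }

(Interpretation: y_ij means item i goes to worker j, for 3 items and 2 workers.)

UNSATISFIABLE

Case y_11 = true:
From the singleton clause (NOT y_21), y_21 = false.
From the singleton clause (y_22), y_22 = true.
From the singleton clause (NOT y_31), y_31 = false.
From the singleton clause (y_32), y_32 = true.
But (NOT y_32) is also a unit clause — contradiction.
That branch fails; take y_11 = false instead.
From the singleton clause (y_12), y_12 = true.
From the singleton clause (NOT y_22), y_22 = false.
From the singleton clause (y_21), y_21 = true.
From the singleton clause (NOT y_31), y_31 = false.
From the singleton clause (y_32), y_32 = true.
But (NOT y_32) is also a unit clause — contradiction.
Both values of y_11 lead to a conflict.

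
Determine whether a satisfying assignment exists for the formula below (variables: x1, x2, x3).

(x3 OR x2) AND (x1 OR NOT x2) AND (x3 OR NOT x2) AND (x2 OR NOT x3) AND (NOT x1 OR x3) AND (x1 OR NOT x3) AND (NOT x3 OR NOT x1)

Try x3 = true.
The clause (x2) is unit, so x2 = true.
The clause (x1) is unit, so x1 = true.
Now (NOT x1) is unsatisfied and unit — conflict.
So x3 must be the other value — set x3 = false.
The clause (x2) is unit, so x2 = true.
Now (NOT x2) is unsatisfied and unit — conflict.
Both values of x3 lead to a conflict.
No assignment satisfies every clause.

No, unsatisfiable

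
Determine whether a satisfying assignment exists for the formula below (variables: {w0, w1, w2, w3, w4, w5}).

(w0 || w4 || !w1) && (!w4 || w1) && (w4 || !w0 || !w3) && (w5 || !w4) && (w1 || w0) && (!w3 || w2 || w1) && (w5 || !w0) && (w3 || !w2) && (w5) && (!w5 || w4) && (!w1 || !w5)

No, unsatisfiable

From the singleton clause (w5), w5 = true.
From the singleton clause (w4), w4 = true.
From the singleton clause (w1), w1 = true.
Now (!w1) is unsatisfied and unit — conflict.
No assignment satisfies every clause.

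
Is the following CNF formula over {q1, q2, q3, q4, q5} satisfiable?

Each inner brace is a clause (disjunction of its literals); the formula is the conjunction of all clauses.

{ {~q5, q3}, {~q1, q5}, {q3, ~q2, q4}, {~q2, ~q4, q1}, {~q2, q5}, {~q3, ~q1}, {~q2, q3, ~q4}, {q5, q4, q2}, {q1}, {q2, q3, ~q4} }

Unsatisfiable

The clause (q1) is unit, so q1 = 1.
The clause (q5) is unit, so q5 = 1.
The clause (q3) is unit, so q3 = 1.
But (~q3) is also a unit clause — contradiction.
No assignment satisfies every clause.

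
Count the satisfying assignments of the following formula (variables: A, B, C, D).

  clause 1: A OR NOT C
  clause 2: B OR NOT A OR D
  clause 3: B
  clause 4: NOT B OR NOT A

2

There are 2^4 = 16 truth assignments over (A, B, C, D).
Check each against the 4 clauses (columns in the order A, B, C, D):
  F F F F  ✗ fails (B)
  F F F T  ✗ fails (B)
  F F T F  ✗ fails (A OR NOT C)
  F F T T  ✗ fails (A OR NOT C)
  F T F F  ✓ satisfies all
  F T F T  ✓ satisfies all
  F T T F  ✗ fails (A OR NOT C)
  F T T T  ✗ fails (A OR NOT C)
  T F F F  ✗ fails (B OR NOT A OR D)
  T F F T  ✗ fails (B)
  T F T F  ✗ fails (B OR NOT A OR D)
  T F T T  ✗ fails (B)
  T T F F  ✗ fails (NOT B OR NOT A)
  T T F T  ✗ fails (NOT B OR NOT A)
  T T T F  ✗ fails (NOT B OR NOT A)
  T T T T  ✗ fails (NOT B OR NOT A)
2 of the 16 rows are models.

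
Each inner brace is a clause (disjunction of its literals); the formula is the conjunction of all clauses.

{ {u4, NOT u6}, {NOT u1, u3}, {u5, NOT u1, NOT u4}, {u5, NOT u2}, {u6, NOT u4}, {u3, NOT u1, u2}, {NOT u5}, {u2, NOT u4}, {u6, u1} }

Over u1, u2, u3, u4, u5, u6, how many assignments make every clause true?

1

There are 2^6 = 64 truth assignments over (u1, u2, u3, u4, u5, u6).
Split on u2. With u2 = true, the clauses containing u2 are satisfied and NOT u2 drops from the rest; 0 of the 2^5 = 32 assignments to the other variables satisfy what remains.
With u2 = false, by the same count on the reduced clause set, 1 assignment works.
Total: 0 + 1 = 1.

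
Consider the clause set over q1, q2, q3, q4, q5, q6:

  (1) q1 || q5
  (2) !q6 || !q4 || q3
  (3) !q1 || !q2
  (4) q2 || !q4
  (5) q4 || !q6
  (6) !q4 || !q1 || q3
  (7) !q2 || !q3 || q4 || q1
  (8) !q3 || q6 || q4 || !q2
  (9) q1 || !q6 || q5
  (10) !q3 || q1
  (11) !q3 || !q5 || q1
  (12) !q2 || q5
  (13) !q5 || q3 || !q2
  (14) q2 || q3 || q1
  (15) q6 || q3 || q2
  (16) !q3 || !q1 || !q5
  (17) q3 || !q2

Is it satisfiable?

Branch on q1: set q1 = true.
From the singleton clause (!q2), q2 = false.
From the singleton clause (!q4), q4 = false.
From the singleton clause (!q6), q6 = false.
From the singleton clause (q3), q3 = true.
From the singleton clause (!q5), q5 = false.
Every clause now holds.
A satisfying assignment: q1=true, q2=false, q3=true, q4=false, q5=false, q6=false.

Yes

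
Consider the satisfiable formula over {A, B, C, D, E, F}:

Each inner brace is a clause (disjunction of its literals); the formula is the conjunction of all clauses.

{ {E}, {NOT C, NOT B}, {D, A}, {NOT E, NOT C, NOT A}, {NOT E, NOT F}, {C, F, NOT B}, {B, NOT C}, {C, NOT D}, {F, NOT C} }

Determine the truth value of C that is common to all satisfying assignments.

False

Suppose C = true.
From the singleton clause (E), E = true.
From the singleton clause (NOT B), B = false.
Now (B) is unsatisfied and unit — conflict.
So every satisfying assignment has C = False.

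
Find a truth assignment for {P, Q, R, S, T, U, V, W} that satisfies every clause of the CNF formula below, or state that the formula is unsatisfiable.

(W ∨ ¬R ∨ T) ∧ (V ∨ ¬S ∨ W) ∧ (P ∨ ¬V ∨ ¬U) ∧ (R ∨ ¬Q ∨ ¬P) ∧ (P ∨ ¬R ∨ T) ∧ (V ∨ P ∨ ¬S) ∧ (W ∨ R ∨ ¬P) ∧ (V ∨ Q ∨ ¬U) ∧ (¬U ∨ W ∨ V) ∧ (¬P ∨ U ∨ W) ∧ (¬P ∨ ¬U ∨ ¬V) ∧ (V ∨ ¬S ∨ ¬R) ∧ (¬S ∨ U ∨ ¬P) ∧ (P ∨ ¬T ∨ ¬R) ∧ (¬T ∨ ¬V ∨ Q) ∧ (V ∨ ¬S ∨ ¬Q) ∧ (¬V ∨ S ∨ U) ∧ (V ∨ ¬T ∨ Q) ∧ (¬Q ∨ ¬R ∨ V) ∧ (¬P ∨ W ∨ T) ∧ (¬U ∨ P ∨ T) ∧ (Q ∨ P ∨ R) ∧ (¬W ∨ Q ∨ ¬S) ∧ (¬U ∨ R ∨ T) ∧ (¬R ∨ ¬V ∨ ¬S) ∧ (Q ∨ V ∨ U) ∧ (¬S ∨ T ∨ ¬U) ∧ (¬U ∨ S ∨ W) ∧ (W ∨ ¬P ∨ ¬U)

Try W = True.
Try Q = True.
Try R = False.
From the singleton clause (¬P), P = False.
Try V = True.
From the singleton clause (¬U), U = False.
From the singleton clause (S), S = True.
All clauses hold; T can take either value.

P: False; Q: True; R: False; S: True; T: True; U: False; V: True; W: True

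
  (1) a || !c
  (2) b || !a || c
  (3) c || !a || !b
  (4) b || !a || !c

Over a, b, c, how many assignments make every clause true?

3

There are 2^3 = 8 truth assignments over (a, b, c).
Check each against the 4 clauses (columns in the order a, b, c):
  F F F  ✓ satisfies all
  F F T  ✗ fails (a || !c)
  F T F  ✓ satisfies all
  F T T  ✗ fails (a || !c)
  T F F  ✗ fails (b || !a || c)
  T F T  ✗ fails (b || !a || !c)
  T T F  ✗ fails (c || !a || !b)
  T T T  ✓ satisfies all
3 of the 8 rows are models.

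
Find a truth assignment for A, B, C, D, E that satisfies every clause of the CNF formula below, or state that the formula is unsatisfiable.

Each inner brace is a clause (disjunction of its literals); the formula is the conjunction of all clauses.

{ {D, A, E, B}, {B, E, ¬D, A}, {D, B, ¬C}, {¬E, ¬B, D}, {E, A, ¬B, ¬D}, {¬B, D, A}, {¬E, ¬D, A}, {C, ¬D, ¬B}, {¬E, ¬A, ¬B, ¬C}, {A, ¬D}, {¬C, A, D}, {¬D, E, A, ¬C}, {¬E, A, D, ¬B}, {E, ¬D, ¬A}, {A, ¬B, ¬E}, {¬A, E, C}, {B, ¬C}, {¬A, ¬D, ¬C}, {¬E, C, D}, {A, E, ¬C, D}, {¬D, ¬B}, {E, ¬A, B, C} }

Try A = True.
Try E = True.
Try B = False.
The clause (¬C) is unit, so C = False.
The clause (D) is unit, so D = True.
This assignment satisfies each clause.

A: True, B: False, C: False, D: True, E: True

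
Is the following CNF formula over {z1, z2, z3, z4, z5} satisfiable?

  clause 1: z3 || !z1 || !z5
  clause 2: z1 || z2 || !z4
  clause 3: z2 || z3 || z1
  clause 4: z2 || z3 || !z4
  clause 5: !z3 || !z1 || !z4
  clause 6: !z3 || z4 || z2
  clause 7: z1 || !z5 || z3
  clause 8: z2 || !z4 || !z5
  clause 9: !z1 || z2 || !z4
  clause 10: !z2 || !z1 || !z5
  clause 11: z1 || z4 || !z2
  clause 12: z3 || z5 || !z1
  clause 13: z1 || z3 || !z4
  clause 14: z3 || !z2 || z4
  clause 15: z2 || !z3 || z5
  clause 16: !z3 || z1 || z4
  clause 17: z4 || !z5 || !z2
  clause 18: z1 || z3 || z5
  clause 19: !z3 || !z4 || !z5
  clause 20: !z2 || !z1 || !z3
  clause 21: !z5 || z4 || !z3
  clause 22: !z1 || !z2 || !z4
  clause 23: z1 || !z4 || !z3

Unsatisfiable

Branch on z3: set z3 = true.
Branch on z1: set z1 = false.
The clause (z4) is unit, so z4 = true.
That conflicts with the unit clause (!z4).
So z1 must be the other value — set z1 = true.
The clause (!z4) is unit, so z4 = false.
The clause (z2) is unit, so z2 = true.
That conflicts with the unit clause (!z2).
Both values of z1 lead to a conflict.
So z3 must be the other value — set z3 = false.
Branch on z1: set z1 = false.
The clause (z2) is unit, so z2 = true.
The clause (!z5) is unit, so z5 = false.
That conflicts with the unit clause (z5).
So z1 must be the other value — set z1 = true.
The clause (!z5) is unit, so z5 = false.
That conflicts with the unit clause (z5).
Both values of z1 lead to a conflict.
Both values of z3 lead to a conflict.
No assignment satisfies every clause.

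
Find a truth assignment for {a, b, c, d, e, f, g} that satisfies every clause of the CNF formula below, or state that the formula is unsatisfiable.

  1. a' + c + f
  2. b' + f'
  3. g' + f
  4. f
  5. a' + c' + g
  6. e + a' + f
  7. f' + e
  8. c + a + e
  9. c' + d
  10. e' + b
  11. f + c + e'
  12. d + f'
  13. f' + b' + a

UNSATISFIABLE

Unit clause (f) forces f = 1.
Unit clause (b') forces b = 0.
Unit clause (e) forces e = 1.
But (e') is also a unit clause — contradiction.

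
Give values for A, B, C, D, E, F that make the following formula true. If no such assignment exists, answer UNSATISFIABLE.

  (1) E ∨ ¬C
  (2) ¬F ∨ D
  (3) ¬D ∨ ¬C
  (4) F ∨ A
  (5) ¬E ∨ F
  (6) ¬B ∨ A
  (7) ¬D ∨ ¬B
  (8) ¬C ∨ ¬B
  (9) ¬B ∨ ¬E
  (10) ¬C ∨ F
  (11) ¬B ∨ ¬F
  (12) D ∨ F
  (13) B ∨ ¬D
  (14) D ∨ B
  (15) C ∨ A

Case E = True:
(F) alone gives F = True.
(D) alone gives D = True.
(¬C) alone gives C = False.
(¬B) alone gives B = False.
That conflicts with the unit clause (B).
So E must be the other value — set E = False.
(¬C) alone gives C = False.
(A) alone gives A = True.
Case F = False:
(D) alone gives D = True.
(¬B) alone gives B = False.
That conflicts with the unit clause (B).
So F must be the other value — set F = True.
(D) alone gives D = True.
(¬B) alone gives B = False.
That conflicts with the unit clause (B).
Both values of F lead to a conflict.
Both values of E lead to a conflict.

UNSATISFIABLE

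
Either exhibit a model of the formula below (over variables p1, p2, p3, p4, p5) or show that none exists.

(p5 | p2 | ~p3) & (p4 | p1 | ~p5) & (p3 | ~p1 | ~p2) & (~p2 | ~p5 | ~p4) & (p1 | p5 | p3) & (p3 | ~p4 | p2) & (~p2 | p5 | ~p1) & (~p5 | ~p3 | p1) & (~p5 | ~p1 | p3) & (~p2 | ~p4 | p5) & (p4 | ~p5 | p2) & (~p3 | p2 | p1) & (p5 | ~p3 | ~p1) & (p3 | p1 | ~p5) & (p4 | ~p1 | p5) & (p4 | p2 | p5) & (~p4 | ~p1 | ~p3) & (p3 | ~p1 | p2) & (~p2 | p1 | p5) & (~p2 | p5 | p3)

p1 ↦ 1,  p2 ↦ 1,  p3 ↦ 1,  p4 ↦ 0,  p5 ↦ 1

Branch on p5: set p5 = 1.
Branch on p4: set p4 = 0.
From the singleton clause (p1), p1 = 1.
From the singleton clause (p3), p3 = 1.
From the singleton clause (p2), p2 = 1.
This assignment satisfies each clause.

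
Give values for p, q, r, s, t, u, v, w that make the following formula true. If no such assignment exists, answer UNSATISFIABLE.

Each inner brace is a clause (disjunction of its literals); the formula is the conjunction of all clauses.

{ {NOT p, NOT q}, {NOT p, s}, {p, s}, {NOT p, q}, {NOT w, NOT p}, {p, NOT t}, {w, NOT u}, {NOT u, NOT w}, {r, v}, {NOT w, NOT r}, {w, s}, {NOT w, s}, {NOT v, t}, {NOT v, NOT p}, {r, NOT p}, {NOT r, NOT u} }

Suppose p = false.
(s) alone gives s = true.
(NOT t) alone gives t = false.
(NOT v) alone gives v = false.
(r) alone gives r = true.
(NOT w) alone gives w = false.
(NOT u) alone gives u = false.
Every clause is now satisfied; q is unconstrained.

p ↦ false, q ↦ false, r ↦ true, s ↦ true, t ↦ false, u ↦ false, v ↦ false, w ↦ false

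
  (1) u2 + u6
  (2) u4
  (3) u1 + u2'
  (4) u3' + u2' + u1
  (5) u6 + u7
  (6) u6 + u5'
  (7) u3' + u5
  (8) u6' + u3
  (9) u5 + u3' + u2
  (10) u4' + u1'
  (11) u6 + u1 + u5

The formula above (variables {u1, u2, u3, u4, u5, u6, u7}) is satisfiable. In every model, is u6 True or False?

True

Suppose u6 = 0.
The clause (u2) is unit, so u2 = 1.
The clause (u4) is unit, so u4 = 1.
The clause (u1) is unit, so u1 = 1.
That conflicts with the unit clause (u1').
So every satisfying assignment has u6 = True.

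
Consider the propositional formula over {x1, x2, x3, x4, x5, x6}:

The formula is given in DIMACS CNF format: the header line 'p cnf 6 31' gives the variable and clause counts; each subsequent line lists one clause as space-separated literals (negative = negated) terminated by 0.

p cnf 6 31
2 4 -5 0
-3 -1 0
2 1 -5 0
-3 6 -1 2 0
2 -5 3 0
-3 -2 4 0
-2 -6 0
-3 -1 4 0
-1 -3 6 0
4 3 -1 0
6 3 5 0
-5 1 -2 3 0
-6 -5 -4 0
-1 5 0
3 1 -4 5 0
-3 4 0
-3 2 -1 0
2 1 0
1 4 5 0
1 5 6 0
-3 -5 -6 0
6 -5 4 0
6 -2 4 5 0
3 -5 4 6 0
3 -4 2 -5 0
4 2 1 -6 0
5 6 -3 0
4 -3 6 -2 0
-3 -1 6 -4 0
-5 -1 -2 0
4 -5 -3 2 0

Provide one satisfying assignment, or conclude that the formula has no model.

x1 ↦ False; x2 ↦ True; x3 ↦ True; x4 ↦ True; x5 ↦ True; x6 ↦ False

Suppose x3 = True.
Unit clause (¬x1) forces x1 = False.
Unit clause (x4) forces x4 = True.
Unit clause (x2) forces x2 = True.
Unit clause (¬x6) forces x6 = False.
Unit clause (x5) forces x5 = True.
All clauses are satisfied.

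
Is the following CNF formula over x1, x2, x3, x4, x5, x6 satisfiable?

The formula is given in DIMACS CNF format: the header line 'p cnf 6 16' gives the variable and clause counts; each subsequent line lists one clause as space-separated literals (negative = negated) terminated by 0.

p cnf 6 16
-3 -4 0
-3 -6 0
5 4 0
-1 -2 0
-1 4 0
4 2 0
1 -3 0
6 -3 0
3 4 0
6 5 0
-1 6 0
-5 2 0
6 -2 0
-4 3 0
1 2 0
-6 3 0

Try x3 = False.
(x4) alone gives x4 = True.
That conflicts with the unit clause (¬x4).
Undo x3 and try x3 = True.
(¬x4) alone gives x4 = False.
(¬x6) alone gives x6 = False.
That conflicts with the unit clause (x6).
Neither x3 = True nor x3 = False works.
No assignment satisfies every clause.

No, unsatisfiable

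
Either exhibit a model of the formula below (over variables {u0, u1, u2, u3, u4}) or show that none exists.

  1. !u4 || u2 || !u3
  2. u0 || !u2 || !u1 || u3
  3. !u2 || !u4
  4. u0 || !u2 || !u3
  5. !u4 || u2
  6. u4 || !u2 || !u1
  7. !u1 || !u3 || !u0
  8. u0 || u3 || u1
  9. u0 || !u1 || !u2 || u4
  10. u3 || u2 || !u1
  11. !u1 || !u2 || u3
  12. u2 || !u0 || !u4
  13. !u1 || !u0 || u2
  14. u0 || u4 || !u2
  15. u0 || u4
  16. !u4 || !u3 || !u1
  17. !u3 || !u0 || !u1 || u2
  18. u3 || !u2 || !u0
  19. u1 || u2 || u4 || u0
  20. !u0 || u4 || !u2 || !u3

u0=true; u1=false; u2=false; u3=true; u4=false

Suppose u2 = false.
The clause (!u4) is unit, so u4 = false.
The clause (u0) is unit, so u0 = true.
The clause (!u1) is unit, so u1 = false.
No clause remains; u3 is free.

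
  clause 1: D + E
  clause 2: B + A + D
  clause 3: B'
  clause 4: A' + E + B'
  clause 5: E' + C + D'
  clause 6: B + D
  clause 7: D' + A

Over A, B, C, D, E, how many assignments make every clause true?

There are 2^5 = 32 truth assignments over (A, B, C, D, E).
Split on D. With D = 1, the clauses containing D are satisfied and D' drops from the rest; 3 of the 2^4 = 16 assignments to the other variables satisfy what remains.
With D = 0, by the same count on the reduced clause set, 0 assignments work.
(One model: A=T, B=F, C=F, D=T, E=F.)
Total: 3 + 0 = 3.

3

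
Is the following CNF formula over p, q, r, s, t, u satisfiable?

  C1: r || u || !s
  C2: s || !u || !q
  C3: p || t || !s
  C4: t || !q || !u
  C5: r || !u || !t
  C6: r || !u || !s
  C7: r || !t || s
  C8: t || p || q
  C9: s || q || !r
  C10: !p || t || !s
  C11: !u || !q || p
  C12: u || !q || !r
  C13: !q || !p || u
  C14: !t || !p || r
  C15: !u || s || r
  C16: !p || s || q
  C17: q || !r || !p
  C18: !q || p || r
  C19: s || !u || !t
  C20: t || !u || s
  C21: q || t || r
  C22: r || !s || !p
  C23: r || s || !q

Satisfiable

Suppose r = true.
Suppose s = true.
Suppose p = true.
Unit clause (t) forces t = true.
Unit clause (q) forces q = true.
Unit clause (u) forces u = true.
This assignment satisfies each clause.
A satisfying assignment: p: true; q: true; r: true; s: true; t: true; u: true.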